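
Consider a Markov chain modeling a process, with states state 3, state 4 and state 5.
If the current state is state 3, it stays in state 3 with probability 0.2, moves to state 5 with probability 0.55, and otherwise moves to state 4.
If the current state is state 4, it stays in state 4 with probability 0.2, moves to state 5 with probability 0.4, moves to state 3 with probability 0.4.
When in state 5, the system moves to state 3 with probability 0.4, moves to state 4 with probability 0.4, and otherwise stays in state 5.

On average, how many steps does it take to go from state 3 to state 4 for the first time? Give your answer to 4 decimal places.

3.2143

Let t(s) be the expected number of steps to first reach state 4 from state s, with t(state 4) = 0. Conditioning on the first step:
t(state 3) = 1 + 0.2·t(state 3) + 0.55·t(state 5)
t(state 5) = 1 + 0.4·t(state 3) + 0.2·t(state 5)
Solving: t(state 3) = 3.2143, t(state 5) = 2.8571.
Expected steps from state 3 to state 4: 3.2143.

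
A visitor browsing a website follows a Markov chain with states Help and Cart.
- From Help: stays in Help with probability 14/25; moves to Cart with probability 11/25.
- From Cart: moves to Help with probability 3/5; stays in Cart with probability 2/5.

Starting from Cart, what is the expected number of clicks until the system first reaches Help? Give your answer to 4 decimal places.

Let t(s) be the expected number of clicks to first reach Help from state s, with t(Help) = 0. Conditioning on the first click:
t(Cart) = 1 + 0.4·t(Cart)
Solving: t(Cart) = 1.6667.
Expected clicks from Cart to Help: 1.6667.

1.6667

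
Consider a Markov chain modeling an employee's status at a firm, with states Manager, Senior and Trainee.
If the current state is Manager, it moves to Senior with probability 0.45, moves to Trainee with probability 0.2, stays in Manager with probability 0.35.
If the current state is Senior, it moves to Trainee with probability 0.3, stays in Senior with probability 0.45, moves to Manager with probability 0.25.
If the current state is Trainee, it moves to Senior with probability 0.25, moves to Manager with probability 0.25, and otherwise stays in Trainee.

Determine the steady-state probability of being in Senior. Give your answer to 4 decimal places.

0.3819

Let the stationary distribution be π with π = πP and π_1 + π_2 + π_3 = 1.
π_1 = 0.35·π_1 + 0.25·π_2 + 0.25·π_3
π_2 = 0.45·π_1 + 0.45·π_2 + 0.25·π_3
Solving with the normalization constraint gives π = (0.2778, 0.3819, 0.3403).
So the stationary probability of Senior is 0.3819.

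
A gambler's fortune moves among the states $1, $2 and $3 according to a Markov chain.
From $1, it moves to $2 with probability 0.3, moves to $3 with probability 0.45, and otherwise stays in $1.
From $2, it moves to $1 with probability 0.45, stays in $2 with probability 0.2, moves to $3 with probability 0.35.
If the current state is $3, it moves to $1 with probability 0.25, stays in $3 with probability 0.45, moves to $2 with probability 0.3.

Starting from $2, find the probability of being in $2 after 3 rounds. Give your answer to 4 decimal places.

Propagate the distribution vector 3 rounds from $2.
After 0 rounds: (0.0000, 1.0000, 0.0000)
After 1 round: (0.4500, 0.2000, 0.3500)
After 2 rounds: (0.2900, 0.2800, 0.4300)
After 3 rounds: (0.3060, 0.2720, 0.4220)
P(in $2 after 3 rounds) = 0.2720

0.2720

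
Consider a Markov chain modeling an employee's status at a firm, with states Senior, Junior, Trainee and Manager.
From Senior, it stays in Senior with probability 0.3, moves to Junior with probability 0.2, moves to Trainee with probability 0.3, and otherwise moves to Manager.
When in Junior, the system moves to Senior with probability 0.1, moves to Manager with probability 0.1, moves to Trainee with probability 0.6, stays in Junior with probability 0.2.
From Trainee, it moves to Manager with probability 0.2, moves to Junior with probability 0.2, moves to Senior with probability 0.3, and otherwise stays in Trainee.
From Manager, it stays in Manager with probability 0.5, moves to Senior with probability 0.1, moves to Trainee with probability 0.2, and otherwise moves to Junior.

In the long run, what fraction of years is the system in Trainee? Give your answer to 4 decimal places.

0.3343

Let the stationary distribution be π with π = πP and π_1 + π_2 + π_3 + π_4 = 1.
π_1 = 0.3·π_1 + 0.1·π_2 + 0.3·π_3 + 0.1·π_4
π_2 = 0.2·π_1 + 0.2·π_2 + 0.2·π_3 + 0.2·π_4
π_3 = 0.3·π_1 + 0.6·π_2 + 0.3·π_3 + 0.2·π_4
Solving with the normalization constraint gives π = (0.2086, 0.2000, 0.3343, 0.2571).
So the stationary probability of Trainee is 0.3343.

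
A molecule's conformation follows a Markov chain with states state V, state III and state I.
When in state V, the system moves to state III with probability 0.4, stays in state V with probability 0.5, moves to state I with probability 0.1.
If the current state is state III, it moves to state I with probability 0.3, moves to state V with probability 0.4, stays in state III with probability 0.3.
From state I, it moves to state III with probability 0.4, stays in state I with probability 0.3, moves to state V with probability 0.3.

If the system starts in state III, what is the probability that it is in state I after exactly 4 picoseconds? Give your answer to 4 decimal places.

Propagate the distribution vector 4 picoseconds from state III.
After 0 picoseconds: (0.0000, 1.0000, 0.0000)
After 1 picosecond: (0.4000, 0.3000, 0.3000)
After 2 picoseconds: (0.4100, 0.3700, 0.2200)
After 3 picoseconds: (0.4190, 0.3630, 0.2180)
After 4 picoseconds: (0.4201, 0.3637, 0.2162)
P(in state I after 4 picoseconds) = 0.2162

0.2162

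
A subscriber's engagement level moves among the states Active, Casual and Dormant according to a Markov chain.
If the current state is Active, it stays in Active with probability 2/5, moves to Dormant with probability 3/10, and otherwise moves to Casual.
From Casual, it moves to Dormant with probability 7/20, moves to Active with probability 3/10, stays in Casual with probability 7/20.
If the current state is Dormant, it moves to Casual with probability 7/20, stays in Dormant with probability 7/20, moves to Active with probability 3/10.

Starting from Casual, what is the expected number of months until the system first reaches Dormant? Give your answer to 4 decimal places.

3.0000

Let t(s) be the expected number of months to first reach Dormant from state s, with t(Dormant) = 0. Conditioning on the first month:
t(Active) = 1 + 0.4·t(Active) + 0.3·t(Casual)
t(Casual) = 1 + 0.3·t(Active) + 0.35·t(Casual)
Solving: t(Active) = 3.1667, t(Casual) = 3.0000.
Expected months from Casual to Dormant: 3.0000.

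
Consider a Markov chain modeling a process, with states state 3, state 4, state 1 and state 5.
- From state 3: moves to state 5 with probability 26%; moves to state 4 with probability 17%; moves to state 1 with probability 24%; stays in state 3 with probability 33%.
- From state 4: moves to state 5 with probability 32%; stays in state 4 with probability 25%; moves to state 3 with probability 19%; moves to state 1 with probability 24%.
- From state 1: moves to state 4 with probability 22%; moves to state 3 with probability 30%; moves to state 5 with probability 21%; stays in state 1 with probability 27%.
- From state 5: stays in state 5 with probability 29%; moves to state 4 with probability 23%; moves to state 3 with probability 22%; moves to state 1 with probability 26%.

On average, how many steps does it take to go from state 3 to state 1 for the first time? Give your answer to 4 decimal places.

4.0715

Let t(s) be the expected number of steps to first reach state 1 from state s, with t(state 1) = 0. Conditioning on the first step:
t(state 3) = 1 + 0.33·t(state 3) + 0.17·t(state 4) + 0.26·t(state 5)
t(state 4) = 1 + 0.19·t(state 3) + 0.25·t(state 4) + 0.32·t(state 5)
t(state 5) = 1 + 0.22·t(state 3) + 0.23·t(state 4) + 0.29·t(state 5)
Solving: t(state 3) = 4.0715, t(state 4) = 4.0660, t(state 5) = 3.9872.
Expected steps from state 3 to state 1: 4.0715.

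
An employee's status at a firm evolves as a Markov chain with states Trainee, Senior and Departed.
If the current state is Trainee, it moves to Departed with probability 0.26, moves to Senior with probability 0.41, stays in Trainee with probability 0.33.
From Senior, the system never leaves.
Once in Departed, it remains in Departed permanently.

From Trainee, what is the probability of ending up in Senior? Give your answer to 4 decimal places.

0.6119

Let h(s) be the probability of absorption at Senior starting from transient state s. Then h(Senior) = 1 and h(Departed) = 0. By first-step analysis:
h(Trainee) = 0.33·h(Trainee) + 0.41·1 + 0.26·0
Solving: h(Trainee) = 0.6119.
Starting from Trainee, the probability is 0.6119.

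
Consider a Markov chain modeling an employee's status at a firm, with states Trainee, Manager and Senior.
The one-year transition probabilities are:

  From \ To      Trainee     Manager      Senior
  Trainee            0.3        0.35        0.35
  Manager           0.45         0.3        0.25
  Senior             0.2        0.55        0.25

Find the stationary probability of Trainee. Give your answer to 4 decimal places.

Let the stationary distribution be π with π = πP and π_1 + π_2 + π_3 = 1.
π_1 = 0.3·π_1 + 0.45·π_2 + 0.2·π_3
π_2 = 0.35·π_1 + 0.3·π_2 + 0.55·π_3
Solving with the normalization constraint gives π = (0.3298, 0.3872, 0.2830).
So the stationary probability of Trainee is 0.3298.

0.3298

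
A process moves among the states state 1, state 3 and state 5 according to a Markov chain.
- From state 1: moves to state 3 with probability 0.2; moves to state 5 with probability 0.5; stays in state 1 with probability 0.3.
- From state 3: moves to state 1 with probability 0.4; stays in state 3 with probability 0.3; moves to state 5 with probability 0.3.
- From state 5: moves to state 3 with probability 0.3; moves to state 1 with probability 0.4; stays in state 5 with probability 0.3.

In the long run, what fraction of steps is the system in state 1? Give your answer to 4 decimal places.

0.3636

Let the stationary distribution be π with π = πP and π_1 + π_2 + π_3 = 1.
π_1 = 0.3·π_1 + 0.4·π_2 + 0.4·π_3
π_2 = 0.2·π_1 + 0.3·π_2 + 0.3·π_3
Solving with the normalization constraint gives π = (0.3636, 0.2636, 0.3727).
So the stationary probability of state 1 is 0.3636.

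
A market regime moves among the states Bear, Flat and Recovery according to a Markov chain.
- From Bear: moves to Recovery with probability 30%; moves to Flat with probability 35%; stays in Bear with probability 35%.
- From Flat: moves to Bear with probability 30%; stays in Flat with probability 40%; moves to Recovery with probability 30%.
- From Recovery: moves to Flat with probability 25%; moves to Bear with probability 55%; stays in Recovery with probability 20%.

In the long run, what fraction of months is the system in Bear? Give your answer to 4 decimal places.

0.3876

Let the stationary distribution be π with π = πP and π_1 + π_2 + π_3 = 1.
π_1 = 0.35·π_1 + 0.3·π_2 + 0.55·π_3
π_2 = 0.35·π_1 + 0.4·π_2 + 0.25·π_3
Solving with the normalization constraint gives π = (0.3876, 0.3397, 0.2727).
So the stationary probability of Bear is 0.3876.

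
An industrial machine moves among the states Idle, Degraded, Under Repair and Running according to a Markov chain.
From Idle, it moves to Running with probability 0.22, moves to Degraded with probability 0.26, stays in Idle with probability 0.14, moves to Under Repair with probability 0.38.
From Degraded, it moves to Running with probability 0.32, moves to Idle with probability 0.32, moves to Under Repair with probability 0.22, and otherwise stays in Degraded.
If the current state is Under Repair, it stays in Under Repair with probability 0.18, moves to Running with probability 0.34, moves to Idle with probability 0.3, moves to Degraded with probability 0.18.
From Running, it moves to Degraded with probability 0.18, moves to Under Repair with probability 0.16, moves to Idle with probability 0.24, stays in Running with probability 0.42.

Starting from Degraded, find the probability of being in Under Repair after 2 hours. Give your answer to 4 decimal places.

Propagate the distribution vector 2 hours from Degraded.
After 0 hours: (0.0000, 1.0000, 0.0000, 0.0000)
After 1 hour: (0.3200, 0.1400, 0.2200, 0.3200)
After 2 hours: (0.2324, 0.2000, 0.2432, 0.3244)
P(in Under Repair after 2 hours) = 0.2432

0.2432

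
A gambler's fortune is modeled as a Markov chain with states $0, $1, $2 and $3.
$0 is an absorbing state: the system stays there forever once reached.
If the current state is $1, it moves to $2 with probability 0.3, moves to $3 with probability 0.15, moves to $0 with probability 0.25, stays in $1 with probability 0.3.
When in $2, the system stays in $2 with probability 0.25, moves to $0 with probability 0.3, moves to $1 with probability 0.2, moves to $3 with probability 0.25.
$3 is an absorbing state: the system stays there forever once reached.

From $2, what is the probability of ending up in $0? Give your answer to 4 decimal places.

0.5591

Let h(s) be the probability of absorption at $0 starting from transient state s. Then h($0) = 1 and h($3) = 0. By first-step analysis:
h($1) = 0.25·1 + 0.3·h($1) + 0.3·h($2) + 0.15·0
h($2) = 0.3·1 + 0.2·h($1) + 0.25·h($2) + 0.25·0
Solving: h($1) = 0.5968, h($2) = 0.5591.
Starting from $2, the probability is 0.5591.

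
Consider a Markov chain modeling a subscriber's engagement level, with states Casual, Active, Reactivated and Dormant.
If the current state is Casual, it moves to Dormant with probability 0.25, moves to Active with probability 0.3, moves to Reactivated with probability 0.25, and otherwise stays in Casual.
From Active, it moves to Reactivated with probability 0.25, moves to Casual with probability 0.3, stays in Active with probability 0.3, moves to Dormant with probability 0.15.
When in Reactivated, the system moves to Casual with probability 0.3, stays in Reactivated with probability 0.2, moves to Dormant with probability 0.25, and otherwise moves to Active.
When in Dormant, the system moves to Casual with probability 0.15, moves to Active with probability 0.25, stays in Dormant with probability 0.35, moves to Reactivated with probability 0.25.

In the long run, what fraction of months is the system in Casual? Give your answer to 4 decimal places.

Let the stationary distribution be π with π = πP and π_1 + π_2 + π_3 + π_4 = 1.
π_1 = 0.2·π_1 + 0.3·π_2 + 0.3·π_3 + 0.15·π_4
π_2 = 0.3·π_1 + 0.3·π_2 + 0.25·π_3 + 0.25·π_4
π_3 = 0.25·π_1 + 0.25·π_2 + 0.2·π_3 + 0.25·π_4
Solving with the normalization constraint gives π = (0.2390, 0.2757, 0.2381, 0.2471).
So the stationary probability of Casual is 0.2390.

0.2390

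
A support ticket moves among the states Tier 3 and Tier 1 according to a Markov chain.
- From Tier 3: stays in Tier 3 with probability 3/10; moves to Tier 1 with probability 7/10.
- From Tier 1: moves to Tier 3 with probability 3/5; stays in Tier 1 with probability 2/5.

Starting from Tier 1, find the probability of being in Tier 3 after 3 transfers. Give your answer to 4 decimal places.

0.4740

Propagate the distribution vector 3 transfers from Tier 1.
After 0 transfers: (0.0000, 1.0000)
After 1 transfer: (0.6000, 0.4000)
After 2 transfers: (0.4200, 0.5800)
After 3 transfers: (0.4740, 0.5260)
P(in Tier 3 after 3 transfers) = 0.4740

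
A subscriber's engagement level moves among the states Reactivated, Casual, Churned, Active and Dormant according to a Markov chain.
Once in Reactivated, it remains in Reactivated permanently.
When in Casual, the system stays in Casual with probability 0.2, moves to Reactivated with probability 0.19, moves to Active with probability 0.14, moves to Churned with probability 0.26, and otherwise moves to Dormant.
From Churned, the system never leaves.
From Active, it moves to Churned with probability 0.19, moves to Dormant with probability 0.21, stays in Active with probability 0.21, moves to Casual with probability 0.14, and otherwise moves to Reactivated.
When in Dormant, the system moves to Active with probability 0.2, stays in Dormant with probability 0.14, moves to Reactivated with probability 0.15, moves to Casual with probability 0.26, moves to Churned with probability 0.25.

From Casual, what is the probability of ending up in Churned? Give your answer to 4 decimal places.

0.5623

Let h(s) be the probability of absorption at Churned starting from transient state s. Then h(Churned) = 1 and h(Reactivated) = 0. By first-step analysis:
h(Casual) = 0.19·0 + 0.2·h(Casual) + 0.26·1 + 0.14·h(Active) + 0.21·h(Dormant)
h(Active) = 0.25·0 + 0.14·h(Casual) + 0.19·1 + 0.21·h(Active) + 0.21·h(Dormant)
h(Dormant) = 0.15·0 + 0.26·h(Casual) + 0.25·1 + 0.2·h(Active) + 0.14·h(Dormant)
Solving: h(Casual) = 0.5623, h(Active) = 0.4931, h(Dormant) = 0.5754.
Starting from Casual, the probability is 0.5623.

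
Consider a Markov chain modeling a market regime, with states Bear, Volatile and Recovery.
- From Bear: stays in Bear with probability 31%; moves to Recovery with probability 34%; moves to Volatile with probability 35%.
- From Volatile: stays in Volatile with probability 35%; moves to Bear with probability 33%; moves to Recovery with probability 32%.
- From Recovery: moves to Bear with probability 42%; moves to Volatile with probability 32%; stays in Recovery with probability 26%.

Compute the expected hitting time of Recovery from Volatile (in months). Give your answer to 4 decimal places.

Let t(s) be the expected number of months to first reach Recovery from state s, with t(Recovery) = 0. Conditioning on the first month:
t(Bear) = 1 + 0.31·t(Bear) + 0.35·t(Volatile)
t(Volatile) = 1 + 0.33·t(Bear) + 0.35·t(Volatile)
Solving: t(Bear) = 3.0030, t(Volatile) = 3.0631.
Expected months from Volatile to Recovery: 3.0631.

3.0631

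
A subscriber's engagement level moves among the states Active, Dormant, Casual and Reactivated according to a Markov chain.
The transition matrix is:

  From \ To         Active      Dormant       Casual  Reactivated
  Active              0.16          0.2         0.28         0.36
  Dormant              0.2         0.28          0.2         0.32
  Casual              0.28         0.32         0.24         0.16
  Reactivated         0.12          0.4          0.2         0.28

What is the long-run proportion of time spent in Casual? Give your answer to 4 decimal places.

Let the stationary distribution be π with π = πP and π_1 + π_2 + π_3 + π_4 = 1.
π_1 = 0.16·π_1 + 0.2·π_2 + 0.28·π_3 + 0.12·π_4
π_2 = 0.2·π_1 + 0.28·π_2 + 0.32·π_3 + 0.4·π_4
π_3 = 0.28·π_1 + 0.2·π_2 + 0.24·π_3 + 0.2·π_4
Solving with the normalization constraint gives π = (0.1880, 0.3076, 0.2240, 0.2805).
So the stationary probability of Casual is 0.2240.

0.2240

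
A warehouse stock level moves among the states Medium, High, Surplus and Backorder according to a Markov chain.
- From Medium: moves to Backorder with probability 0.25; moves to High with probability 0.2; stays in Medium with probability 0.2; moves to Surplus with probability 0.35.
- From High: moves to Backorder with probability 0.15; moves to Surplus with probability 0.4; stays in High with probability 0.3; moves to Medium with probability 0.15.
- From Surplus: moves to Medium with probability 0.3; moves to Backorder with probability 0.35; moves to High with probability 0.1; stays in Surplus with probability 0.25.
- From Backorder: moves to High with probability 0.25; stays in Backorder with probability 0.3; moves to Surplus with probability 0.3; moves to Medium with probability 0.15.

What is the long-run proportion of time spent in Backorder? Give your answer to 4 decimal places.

Let the stationary distribution be π with π = πP and π_1 + π_2 + π_3 + π_4 = 1.
π_1 = 0.2·π_1 + 0.15·π_2 + 0.3·π_3 + 0.15·π_4
π_2 = 0.2·π_1 + 0.3·π_2 + 0.1·π_3 + 0.25·π_4
π_3 = 0.35·π_1 + 0.4·π_2 + 0.25·π_3 + 0.3·π_4
Solving with the normalization constraint gives π = (0.2076, 0.2025, 0.3149, 0.2750).
So the stationary probability of Backorder is 0.2750.

0.2750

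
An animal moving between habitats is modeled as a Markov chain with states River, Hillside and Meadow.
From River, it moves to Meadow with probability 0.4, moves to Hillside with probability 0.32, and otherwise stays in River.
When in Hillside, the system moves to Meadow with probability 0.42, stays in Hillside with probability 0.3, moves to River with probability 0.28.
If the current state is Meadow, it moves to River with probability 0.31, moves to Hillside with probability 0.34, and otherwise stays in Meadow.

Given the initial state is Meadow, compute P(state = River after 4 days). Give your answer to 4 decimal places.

Propagate the distribution vector 4 days from Meadow.
After 0 days: (0.0000, 0.0000, 1.0000)
After 1 day: (0.3100, 0.3400, 0.3500)
After 2 days: (0.2905, 0.3202, 0.3893)
After 3 days: (0.2917, 0.3214, 0.3869)
After 4 days: (0.2916, 0.3213, 0.3871)
P(in River after 4 days) = 0.2916

0.2916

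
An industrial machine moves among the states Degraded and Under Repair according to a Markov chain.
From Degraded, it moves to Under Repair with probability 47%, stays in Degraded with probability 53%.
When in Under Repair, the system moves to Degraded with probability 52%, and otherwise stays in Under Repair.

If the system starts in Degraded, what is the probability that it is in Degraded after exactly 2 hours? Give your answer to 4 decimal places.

0.5253

Sum over the intermediate state after 1 hour:
P = P(Degraded→Degraded)·P(Degraded→Degraded) + P(Degraded→Under Repair)·P(Under Repair→Degraded)
  = 0.53×0.53 + 0.47×0.52
  = 0.2809 + 0.2444 = 0.5253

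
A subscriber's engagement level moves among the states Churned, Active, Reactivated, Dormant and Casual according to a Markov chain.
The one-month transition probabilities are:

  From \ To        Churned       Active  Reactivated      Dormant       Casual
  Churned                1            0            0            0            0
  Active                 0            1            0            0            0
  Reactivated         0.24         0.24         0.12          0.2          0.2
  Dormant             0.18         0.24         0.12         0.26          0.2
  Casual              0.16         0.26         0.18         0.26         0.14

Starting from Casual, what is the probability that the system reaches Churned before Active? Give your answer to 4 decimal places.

Let h(s) be the probability of absorption at Churned starting from transient state s. Then h(Churned) = 1 and h(Active) = 0. By first-step analysis:
h(Reactivated) = 0.24·1 + 0.24·0 + 0.12·h(Reactivated) + 0.2·h(Dormant) + 0.2·h(Casual)
h(Dormant) = 0.18·1 + 0.24·0 + 0.12·h(Reactivated) + 0.26·h(Dormant) + 0.2·h(Casual)
h(Casual) = 0.16·1 + 0.26·0 + 0.18·h(Reactivated) + 0.26·h(Dormant) + 0.14·h(Casual)
Solving: h(Reactivated) = 0.4645, h(Dormant) = 0.4303, h(Casual) = 0.4133.
Starting from Casual, the probability is 0.4133.

0.4133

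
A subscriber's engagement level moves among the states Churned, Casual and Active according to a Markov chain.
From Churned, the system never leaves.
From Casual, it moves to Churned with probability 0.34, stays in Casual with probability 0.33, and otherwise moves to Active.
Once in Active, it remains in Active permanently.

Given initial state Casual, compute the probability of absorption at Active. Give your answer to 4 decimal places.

Let h(s) be the probability of absorption at Active starting from transient state s. Then h(Active) = 1 and h(Churned) = 0. By first-step analysis:
h(Casual) = 0.34·0 + 0.33·h(Casual) + 0.33·1
Solving: h(Casual) = 0.4925.
Starting from Casual, the probability is 0.4925.

0.4925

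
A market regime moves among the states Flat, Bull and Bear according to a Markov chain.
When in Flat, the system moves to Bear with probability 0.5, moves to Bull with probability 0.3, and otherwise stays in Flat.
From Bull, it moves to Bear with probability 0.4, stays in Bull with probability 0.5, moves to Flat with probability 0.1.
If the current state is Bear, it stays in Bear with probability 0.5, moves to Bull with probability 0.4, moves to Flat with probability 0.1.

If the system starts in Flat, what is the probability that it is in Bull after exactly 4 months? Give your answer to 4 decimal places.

Propagate the distribution vector 4 months from Flat.
After 0 months: (1.0000, 0.0000, 0.0000)
After 1 month: (0.2000, 0.3000, 0.5000)
After 2 months: (0.1200, 0.4100, 0.4700)
After 3 months: (0.1120, 0.4290, 0.4590)
After 4 months: (0.1112, 0.4317, 0.4571)
P(in Bull after 4 months) = 0.4317

0.4317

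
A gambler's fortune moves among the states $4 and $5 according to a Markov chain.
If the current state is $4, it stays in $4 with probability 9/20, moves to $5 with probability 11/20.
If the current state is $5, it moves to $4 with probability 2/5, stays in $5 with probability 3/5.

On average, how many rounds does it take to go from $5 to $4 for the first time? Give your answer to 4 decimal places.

Let t(s) be the expected number of rounds to first reach $4 from state s, with t($4) = 0. Conditioning on the first round:
t($5) = 1 + 0.6·t($5)
Solving: t($5) = 2.5000.
Expected rounds from $5 to $4: 2.5000.

2.5000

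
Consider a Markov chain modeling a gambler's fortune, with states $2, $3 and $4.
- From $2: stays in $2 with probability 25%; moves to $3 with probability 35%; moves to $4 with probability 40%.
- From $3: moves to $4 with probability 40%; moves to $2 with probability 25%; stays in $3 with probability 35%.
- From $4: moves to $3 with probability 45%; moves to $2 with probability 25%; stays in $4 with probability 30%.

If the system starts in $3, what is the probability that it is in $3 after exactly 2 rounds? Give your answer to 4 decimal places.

0.3900

Sum over the intermediate state after 1 round:
P = P($3→$2)·P($2→$3) + P($3→$3)·P($3→$3) + P($3→$4)·P($4→$3)
  = 0.25×0.35 + 0.35×0.35 + 0.4×0.45
  = 0.0875 + 0.1225 + 0.1800 = 0.3900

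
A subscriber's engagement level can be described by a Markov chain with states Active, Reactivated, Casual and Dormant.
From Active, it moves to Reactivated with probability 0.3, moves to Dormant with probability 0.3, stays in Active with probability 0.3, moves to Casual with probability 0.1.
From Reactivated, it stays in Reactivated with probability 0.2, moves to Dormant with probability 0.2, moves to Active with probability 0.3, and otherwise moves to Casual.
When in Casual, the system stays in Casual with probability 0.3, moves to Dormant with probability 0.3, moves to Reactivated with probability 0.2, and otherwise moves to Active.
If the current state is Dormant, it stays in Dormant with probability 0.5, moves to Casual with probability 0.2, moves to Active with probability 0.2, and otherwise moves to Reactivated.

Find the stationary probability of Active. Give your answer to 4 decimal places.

0.2432

Let the stationary distribution be π with π = πP and π_1 + π_2 + π_3 + π_4 = 1.
π_1 = 0.3·π_1 + 0.3·π_2 + 0.2·π_3 + 0.2·π_4
π_2 = 0.3·π_1 + 0.2·π_2 + 0.2·π_3 + 0.1·π_4
π_3 = 0.1·π_1 + 0.3·π_2 + 0.3·π_3 + 0.2·π_4
Solving with the normalization constraint gives π = (0.2432, 0.1892, 0.2162, 0.3514).
So the stationary probability of Active is 0.2432.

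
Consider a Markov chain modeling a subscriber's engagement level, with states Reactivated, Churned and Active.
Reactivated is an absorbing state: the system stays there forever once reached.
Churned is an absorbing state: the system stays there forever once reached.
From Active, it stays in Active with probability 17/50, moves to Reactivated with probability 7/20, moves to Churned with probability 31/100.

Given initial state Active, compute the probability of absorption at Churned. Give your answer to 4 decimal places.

Let h(s) be the probability of absorption at Churned starting from transient state s. Then h(Churned) = 1 and h(Reactivated) = 0. By first-step analysis:
h(Active) = 0.35·0 + 0.31·1 + 0.34·h(Active)
Solving: h(Active) = 0.4697.
Starting from Active, the probability is 0.4697.

0.4697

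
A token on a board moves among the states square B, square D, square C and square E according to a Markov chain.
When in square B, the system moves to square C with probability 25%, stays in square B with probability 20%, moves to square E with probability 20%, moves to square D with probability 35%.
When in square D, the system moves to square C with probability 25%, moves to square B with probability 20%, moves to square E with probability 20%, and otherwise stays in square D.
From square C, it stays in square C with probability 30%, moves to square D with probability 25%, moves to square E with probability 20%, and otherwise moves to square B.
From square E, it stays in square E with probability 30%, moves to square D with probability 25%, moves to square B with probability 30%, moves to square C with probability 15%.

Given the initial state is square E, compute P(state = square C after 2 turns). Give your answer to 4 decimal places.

Propagate the distribution vector 2 turns from square E.
After 0 turns: (0.0000, 0.0000, 0.0000, 1.0000)
After 1 turn: (0.3000, 0.2500, 0.1500, 0.3000)
After 2 turns: (0.2375, 0.3050, 0.2275, 0.2300)
P(in square C after 2 turns) = 0.2275

0.2275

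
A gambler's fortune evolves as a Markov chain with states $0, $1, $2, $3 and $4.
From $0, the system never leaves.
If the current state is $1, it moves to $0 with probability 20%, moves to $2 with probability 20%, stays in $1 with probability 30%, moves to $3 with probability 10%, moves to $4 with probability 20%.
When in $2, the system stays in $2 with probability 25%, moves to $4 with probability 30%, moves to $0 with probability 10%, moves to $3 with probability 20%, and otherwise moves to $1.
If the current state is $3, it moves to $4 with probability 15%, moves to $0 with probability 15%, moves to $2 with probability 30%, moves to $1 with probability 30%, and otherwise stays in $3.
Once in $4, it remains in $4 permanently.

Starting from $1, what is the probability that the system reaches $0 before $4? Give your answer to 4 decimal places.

0.4424

Let h(s) be the probability of absorption at $0 starting from transient state s. Then h($0) = 1 and h($4) = 0. By first-step analysis:
h($1) = 0.2·1 + 0.3·h($1) + 0.2·h($2) + 0.1·h($3) + 0.2·0
h($2) = 0.1·1 + 0.15·h($1) + 0.25·h($2) + 0.2·h($3) + 0.3·0
h($3) = 0.15·1 + 0.3·h($1) + 0.3·h($2) + 0.1·h($3) + 0.15·0
Solving: h($1) = 0.4424, h($2) = 0.3354, h($3) = 0.4259.
Starting from $1, the probability is 0.4424.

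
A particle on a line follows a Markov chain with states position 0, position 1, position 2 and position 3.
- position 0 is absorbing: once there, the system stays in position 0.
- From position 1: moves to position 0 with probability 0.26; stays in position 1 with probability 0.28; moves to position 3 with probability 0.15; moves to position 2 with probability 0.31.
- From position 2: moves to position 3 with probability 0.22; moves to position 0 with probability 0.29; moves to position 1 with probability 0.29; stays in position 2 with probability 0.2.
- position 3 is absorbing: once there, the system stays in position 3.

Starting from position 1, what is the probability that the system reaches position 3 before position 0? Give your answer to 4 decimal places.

0.3872

Let h(s) be the probability of absorption at position 3 starting from transient state s. Then h(position 3) = 1 and h(position 0) = 0. By first-step analysis:
h(position 1) = 0.26·0 + 0.28·h(position 1) + 0.31·h(position 2) + 0.15·1
h(position 2) = 0.29·0 + 0.29·h(position 1) + 0.2·h(position 2) + 0.22·1
Solving: h(position 1) = 0.3872, h(position 2) = 0.4153.
Starting from position 1, the probability is 0.3872.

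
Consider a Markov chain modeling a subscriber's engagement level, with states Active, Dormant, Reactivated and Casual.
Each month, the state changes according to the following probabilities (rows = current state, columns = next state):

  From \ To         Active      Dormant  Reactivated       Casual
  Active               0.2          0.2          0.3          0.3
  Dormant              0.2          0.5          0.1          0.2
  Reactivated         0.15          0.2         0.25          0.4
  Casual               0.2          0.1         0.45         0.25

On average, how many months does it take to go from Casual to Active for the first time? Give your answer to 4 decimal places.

Let t(s) be the expected number of months to first reach Active from state s, with t(Active) = 0. Conditioning on the first month:
t(Dormant) = 1 + 0.5·t(Dormant) + 0.1·t(Reactivated) + 0.2·t(Casual)
t(Reactivated) = 1 + 0.2·t(Dormant) + 0.25·t(Reactivated) + 0.4·t(Casual)
t(Casual) = 1 + 0.1·t(Dormant) + 0.45·t(Reactivated) + 0.25·t(Casual)
Solving: t(Dormant) = 5.2962, t(Reactivated) = 5.6373, t(Casual) = 5.4219.
Expected months from Casual to Active: 5.4219.

5.4219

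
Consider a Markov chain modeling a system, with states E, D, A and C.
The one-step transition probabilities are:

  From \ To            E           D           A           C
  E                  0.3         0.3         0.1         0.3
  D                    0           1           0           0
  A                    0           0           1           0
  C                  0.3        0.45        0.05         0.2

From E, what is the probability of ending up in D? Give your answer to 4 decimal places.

Let h(s) be the probability of absorption at D starting from transient state s. Then h(D) = 1 and h(A) = 0. By first-step analysis:
h(E) = 0.3·h(E) + 0.3·1 + 0.1·0 + 0.3·h(C)
h(C) = 0.3·h(E) + 0.45·1 + 0.05·0 + 0.2·h(C)
Solving: h(E) = 0.7979, h(C) = 0.8617.
Starting from E, the probability is 0.7979.

0.7979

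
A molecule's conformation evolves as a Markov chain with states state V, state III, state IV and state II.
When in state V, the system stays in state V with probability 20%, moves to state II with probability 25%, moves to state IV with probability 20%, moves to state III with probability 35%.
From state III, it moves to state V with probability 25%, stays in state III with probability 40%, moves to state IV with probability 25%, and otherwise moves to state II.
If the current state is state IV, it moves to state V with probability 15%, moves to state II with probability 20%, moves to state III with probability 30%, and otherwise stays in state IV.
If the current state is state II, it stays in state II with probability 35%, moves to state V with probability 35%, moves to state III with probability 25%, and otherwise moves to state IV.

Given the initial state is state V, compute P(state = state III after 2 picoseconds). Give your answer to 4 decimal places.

0.3325

Propagate the distribution vector 2 picoseconds from state V.
After 0 picoseconds: (1.0000, 0.0000, 0.0000, 0.0000)
After 1 picosecond: (0.2000, 0.3500, 0.2000, 0.2500)
After 2 picoseconds: (0.2450, 0.3325, 0.2100, 0.2125)
P(in state III after 2 picoseconds) = 0.3325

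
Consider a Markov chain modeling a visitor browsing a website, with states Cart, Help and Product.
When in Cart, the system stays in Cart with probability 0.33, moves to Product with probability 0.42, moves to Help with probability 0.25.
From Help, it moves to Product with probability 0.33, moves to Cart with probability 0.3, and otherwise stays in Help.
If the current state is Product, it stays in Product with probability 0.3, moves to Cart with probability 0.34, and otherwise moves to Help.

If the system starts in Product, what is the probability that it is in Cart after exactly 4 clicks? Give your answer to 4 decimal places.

0.3236

Propagate the distribution vector 4 clicks from Product.
After 0 clicks: (0.0000, 0.0000, 1.0000)
After 1 click: (0.3400, 0.3600, 0.3000)
After 2 clicks: (0.3222, 0.3262, 0.3516)
After 3 clicks: (0.3237, 0.3278, 0.3485)
After 4 clicks: (0.3236, 0.3277, 0.3487)
P(in Cart after 4 clicks) = 0.3236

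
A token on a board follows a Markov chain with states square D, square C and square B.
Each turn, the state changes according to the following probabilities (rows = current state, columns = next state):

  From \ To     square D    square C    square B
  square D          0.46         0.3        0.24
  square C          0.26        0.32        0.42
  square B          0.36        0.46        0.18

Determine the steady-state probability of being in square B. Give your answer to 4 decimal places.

0.2863

Let the stationary distribution be π with π = πP and π_1 + π_2 + π_3 = 1.
π_1 = 0.46·π_1 + 0.26·π_2 + 0.36·π_3
π_2 = 0.3·π_1 + 0.32·π_2 + 0.46·π_3
Solving with the normalization constraint gives π = (0.3608, 0.3529, 0.2863).
So the stationary probability of square B is 0.2863.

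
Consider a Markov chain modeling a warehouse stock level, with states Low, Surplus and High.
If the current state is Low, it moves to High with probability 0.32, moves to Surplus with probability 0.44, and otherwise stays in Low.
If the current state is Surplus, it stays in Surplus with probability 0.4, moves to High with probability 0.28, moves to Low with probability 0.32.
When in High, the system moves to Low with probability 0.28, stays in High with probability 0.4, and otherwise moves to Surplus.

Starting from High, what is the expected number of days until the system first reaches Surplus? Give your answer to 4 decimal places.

Let t(s) be the expected number of days to first reach Surplus from state s, with t(Surplus) = 0. Conditioning on the first day:
t(Low) = 1 + 0.24·t(Low) + 0.32·t(High)
t(High) = 1 + 0.28·t(Low) + 0.4·t(High)
Solving: t(Low) = 2.5109, t(High) = 2.8384.
Expected days from High to Surplus: 2.8384.

2.8384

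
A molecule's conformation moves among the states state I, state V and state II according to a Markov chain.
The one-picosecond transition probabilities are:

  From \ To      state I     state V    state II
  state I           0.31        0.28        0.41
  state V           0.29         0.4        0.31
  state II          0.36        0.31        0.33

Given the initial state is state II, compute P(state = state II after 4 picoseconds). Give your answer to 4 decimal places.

0.3491

Propagate the distribution vector 4 picoseconds from state II.
After 0 picoseconds: (0.0000, 0.0000, 1.0000)
After 1 picosecond: (0.3600, 0.3100, 0.3300)
After 2 picoseconds: (0.3203, 0.3271, 0.3526)
After 3 picoseconds: (0.3211, 0.3298, 0.3491)
After 4 picoseconds: (0.3209, 0.3301, 0.3491)
P(in state II after 4 picoseconds) = 0.3491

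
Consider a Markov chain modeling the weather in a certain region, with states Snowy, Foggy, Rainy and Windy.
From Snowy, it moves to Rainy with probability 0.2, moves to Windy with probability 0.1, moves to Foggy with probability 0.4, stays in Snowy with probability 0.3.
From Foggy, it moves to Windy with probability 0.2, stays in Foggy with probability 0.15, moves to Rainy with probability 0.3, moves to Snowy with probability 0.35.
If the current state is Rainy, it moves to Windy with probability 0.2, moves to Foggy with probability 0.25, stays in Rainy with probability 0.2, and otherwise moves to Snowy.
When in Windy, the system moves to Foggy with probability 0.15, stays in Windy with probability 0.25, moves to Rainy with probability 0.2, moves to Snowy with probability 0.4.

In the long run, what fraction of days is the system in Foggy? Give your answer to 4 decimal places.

0.2580

Let the stationary distribution be π with π = πP and π_1 + π_2 + π_3 + π_4 = 1.
π_1 = 0.3·π_1 + 0.35·π_2 + 0.35·π_3 + 0.4·π_4
π_2 = 0.4·π_1 + 0.15·π_2 + 0.25·π_3 + 0.15·π_4
π_3 = 0.2·π_1 + 0.3·π_2 + 0.2·π_3 + 0.2·π_4
Solving with the normalization constraint gives π = (0.3416, 0.2580, 0.2258, 0.1746).
So the stationary probability of Foggy is 0.2580.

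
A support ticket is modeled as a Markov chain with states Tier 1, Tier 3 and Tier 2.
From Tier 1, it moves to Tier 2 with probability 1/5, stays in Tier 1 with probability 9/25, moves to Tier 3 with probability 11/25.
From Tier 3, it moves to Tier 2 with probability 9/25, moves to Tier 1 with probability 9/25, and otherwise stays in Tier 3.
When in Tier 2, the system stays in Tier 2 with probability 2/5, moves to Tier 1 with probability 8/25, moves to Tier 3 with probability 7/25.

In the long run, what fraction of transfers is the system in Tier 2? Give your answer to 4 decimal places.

Let the stationary distribution be π with π = πP and π_1 + π_2 + π_3 = 1.
π_1 = 0.36·π_1 + 0.36·π_2 + 0.32·π_3
π_2 = 0.44·π_1 + 0.28·π_2 + 0.28·π_3
Solving with the normalization constraint gives π = (0.3473, 0.3356, 0.3171).
So the stationary probability of Tier 2 is 0.3171.

0.3171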